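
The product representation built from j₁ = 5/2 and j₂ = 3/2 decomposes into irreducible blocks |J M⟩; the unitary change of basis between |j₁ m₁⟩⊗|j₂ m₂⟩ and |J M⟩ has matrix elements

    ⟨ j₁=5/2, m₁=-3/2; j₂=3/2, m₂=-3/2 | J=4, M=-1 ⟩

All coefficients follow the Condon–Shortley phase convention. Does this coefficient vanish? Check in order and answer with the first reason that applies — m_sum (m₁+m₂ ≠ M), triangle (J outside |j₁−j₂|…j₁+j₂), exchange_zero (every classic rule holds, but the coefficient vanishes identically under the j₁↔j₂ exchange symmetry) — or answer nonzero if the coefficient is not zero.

m-sum: m₁+m₂ = -3/2+(-3/2) = -3, M = -1  ✗ ⇒ coefficient is 0

m_sum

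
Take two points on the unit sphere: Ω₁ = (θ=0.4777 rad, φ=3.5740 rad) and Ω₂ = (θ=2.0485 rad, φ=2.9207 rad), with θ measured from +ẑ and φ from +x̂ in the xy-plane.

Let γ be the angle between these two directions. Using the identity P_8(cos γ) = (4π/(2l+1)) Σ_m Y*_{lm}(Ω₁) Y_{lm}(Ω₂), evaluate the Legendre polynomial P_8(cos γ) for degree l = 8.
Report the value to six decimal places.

0.206530

Expand P_8 via completeness: Σ_{m} conj(Y_{8,m}) at Ω₁ times Y_{8,m} at Ω₂ —
  m=-8: Y*=-0.00098 - 0.00032j  Y=-0.03890 + 0.19555j  product 0.00010 - 0.00018j
  m=-7: Y*=0.00790 - 0.00091j  Y=0.01013 + 0.41275j  product 0.00046 + 0.00325j
  m=-6: Y*=-0.03287 + 0.02002j  Y=0.09737 + 0.38872j  product -0.01098 - 0.01083j
  m=-5: Y*=0.07299 - 0.10872j  Y=0.01582 + 0.03143j  product 0.00457 + 0.00057j
  m=-4: Y*=-0.05001 + 0.31221j  Y=-0.21244 - 0.25886j  product 0.09144 - 0.05338j
  m=-3: Y*=-0.13749 - 0.48996j  Y=-0.16698 - 0.13031j  product -0.04089 + 0.09973j
  m=-2: Y*=0.27542 + 0.32305j  Y=0.21543 + 0.10189j  product 0.02642 + 0.09765j
  m=-1: Y*=0.09269 + 0.04278j  Y=0.25822 + 0.05799j  product 0.02145 + 0.01642j
  m=+0: Y*=-0.46506 + 0.00000j  Y=-0.20268 + 0.00000j  product 0.09426 + 0.00000j
  m=+1: Y*=-0.09269 + 0.04278j  Y=-0.25822 + 0.05799j  product 0.02145 - 0.01642j
  m=+2: Y*=0.27542 - 0.32305j  Y=0.21543 - 0.10189j  product 0.02642 - 0.09765j
  m=+3: Y*=0.13749 - 0.48996j  Y=0.16698 - 0.13031j  product -0.04089 - 0.09973j
  m=+4: Y*=-0.05001 - 0.31221j  Y=-0.21244 + 0.25886j  product 0.09144 + 0.05338j
  m=+5: Y*=-0.07299 - 0.10872j  Y=-0.01582 + 0.03143j  product 0.00457 - 0.00057j
  m=+6: Y*=-0.03287 - 0.02002j  Y=0.09737 - 0.38872j  product -0.01098 + 0.01083j
  m=+7: Y*=-0.00790 - 0.00091j  Y=-0.01013 + 0.41275j  product 0.00046 - 0.00325j
  m=+8: Y*=-0.00098 + 0.00032j  Y=-0.03890 - 0.19555j  product 0.00010 + 0.00018j
Total Σ_m = 0.27940 + 0.00000j. Multiply by 0.739198: 0.20653 + 0.00000j. P_8(cos γ) = 0.206530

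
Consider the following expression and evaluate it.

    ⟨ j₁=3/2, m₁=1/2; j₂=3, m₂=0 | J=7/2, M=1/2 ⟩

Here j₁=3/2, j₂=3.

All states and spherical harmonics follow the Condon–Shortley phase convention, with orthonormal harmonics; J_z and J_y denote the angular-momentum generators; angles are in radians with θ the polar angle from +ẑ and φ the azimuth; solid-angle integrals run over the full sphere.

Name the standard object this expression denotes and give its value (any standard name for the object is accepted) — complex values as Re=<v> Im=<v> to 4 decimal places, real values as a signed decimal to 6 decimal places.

Clebsch–Gordan coefficient, +√(2/21) ≈ +0.308607

This is a Clebsch–Gordan (vector-coupling) coefficient.
√[8·1!2!5!/9! · 2!1!3!3!4!3!] = √(384/7)
  +(−1)^0/∏(0,1,1,3,1,2)! = 1/12  (running 1/12)
  +(−1)^1/∏(1,0,0,2,2,3)! = -1/24  (running 1/24)
⟨..|..⟩ = √(384/7)·(1/24) = +0.308607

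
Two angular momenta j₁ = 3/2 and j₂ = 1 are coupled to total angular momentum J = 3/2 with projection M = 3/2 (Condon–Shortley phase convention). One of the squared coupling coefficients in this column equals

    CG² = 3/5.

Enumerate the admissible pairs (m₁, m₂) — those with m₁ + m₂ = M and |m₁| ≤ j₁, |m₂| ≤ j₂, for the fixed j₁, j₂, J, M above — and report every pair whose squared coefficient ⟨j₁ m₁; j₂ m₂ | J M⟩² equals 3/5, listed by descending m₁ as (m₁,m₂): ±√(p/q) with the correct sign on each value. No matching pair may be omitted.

Admissible pairs with m₁+m₂ = M = 3/2: (1/2,1), (3/2,0)
  (m₁,m₂)=(3/2,0): CG² = 3/5, CG = +√(3/5)   ← matches the target
  (m₁,m₂)=(1/2,1): CG² = 2/5, CG = −√(2/5)
Pairs with CG² = 3/5: (3/2,0): +√(3/5)

(3/2,0): +√(3/5)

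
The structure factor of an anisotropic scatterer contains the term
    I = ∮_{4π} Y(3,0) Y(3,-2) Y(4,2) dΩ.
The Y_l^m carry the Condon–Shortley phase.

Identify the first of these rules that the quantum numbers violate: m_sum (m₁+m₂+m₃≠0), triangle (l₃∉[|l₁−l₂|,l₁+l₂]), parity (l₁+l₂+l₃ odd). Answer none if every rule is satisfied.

Σmᵢ = 0  ✓
l₃∈[|l₁−l₂|,l₁+l₂]=[0,6], have l₃=4  ✓
Σlᵢ = 10 ⇒ even  ✓

none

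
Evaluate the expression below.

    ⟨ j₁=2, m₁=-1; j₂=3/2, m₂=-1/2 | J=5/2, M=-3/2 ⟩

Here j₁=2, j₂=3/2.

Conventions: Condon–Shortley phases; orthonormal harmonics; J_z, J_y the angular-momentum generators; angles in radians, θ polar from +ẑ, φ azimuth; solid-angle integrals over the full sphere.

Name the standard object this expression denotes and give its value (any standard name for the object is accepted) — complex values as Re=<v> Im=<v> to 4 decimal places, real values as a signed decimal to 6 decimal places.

Clebsch–Gordan coefficient, −√(1/35) ≈ -0.169031

This is a Clebsch–Gordan (vector-coupling) coefficient.
√[6·1!3!2!/7! · 1!3!1!2!1!4!] = √(144/35)
  +(−1)^0/∏(0,1,3,1,0,1)! = 1/6  (running 1/6)
  +(−1)^1/∏(1,0,2,0,1,2)! = -1/4  (running -1/12)
⟨..|..⟩ = √(144/35)·(-1/12) = -0.169031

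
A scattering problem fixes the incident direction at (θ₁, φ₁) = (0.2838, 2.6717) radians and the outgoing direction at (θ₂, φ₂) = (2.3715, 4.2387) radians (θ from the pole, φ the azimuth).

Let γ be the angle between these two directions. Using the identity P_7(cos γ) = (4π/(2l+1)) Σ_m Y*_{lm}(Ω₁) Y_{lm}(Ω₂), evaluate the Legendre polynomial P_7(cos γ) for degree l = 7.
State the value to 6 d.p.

-0.185122

Expand P_7 via completeness: Σ_{m} conj(Y_{7,m}) at Ω₁ times Y_{7,m} at Ω₂ —
  m=-7: Y*=0.00007 - 0.00001j  Y=-0.00687 + 0.03904j  product -0.00000 + 0.00000j
  m=-6: Y*=-0.00082 - 0.00027j  Y=-0.14613 + 0.04512j  product 0.00013 + 0.00000j
  m=-5: Y*=0.00487 + 0.00494j  Y=-0.23886 - 0.24479j  product 0.00005 - 0.00237j
  m=-4: Y*=-0.01182 - 0.03705j  Y=0.14572 - 0.43397j  product -0.01780 - 0.00027j
  m=-3: Y*=-0.02479 + 0.15254j  Y=0.25700 - 0.03877j  product -0.00046 + 0.04016j
  m=-2: Y*=0.24372 - 0.33356j  Y=-0.11796 - 0.16404j  product -0.08347 - 0.00063j
  m=-1: Y*=-0.55481 + 0.28175j  Y=0.16582 - 0.32347j  product -0.00086 + 0.22618j
  m=+0: Y*=0.16451 + 0.00000j  Y=-0.09824 + 0.00000j  product -0.01616 + 0.00000j
  m=+1: Y*=0.55481 + 0.28175j  Y=-0.16582 - 0.32347j  product -0.00086 - 0.22618j
  m=+2: Y*=0.24372 + 0.33356j  Y=-0.11796 + 0.16404j  product -0.08347 + 0.00063j
  m=+3: Y*=0.02479 + 0.15254j  Y=-0.25700 - 0.03877j  product -0.00046 - 0.04016j
  m=+4: Y*=-0.01182 + 0.03705j  Y=0.14572 + 0.43397j  product -0.01780 + 0.00027j
  m=+5: Y*=-0.00487 + 0.00494j  Y=0.23886 - 0.24479j  product 0.00005 + 0.00237j
  m=+6: Y*=-0.00082 + 0.00027j  Y=-0.14613 - 0.04512j  product 0.00013 - 0.00000j
  m=+7: Y*=-0.00007 - 0.00001j  Y=0.00687 + 0.03904j  product -0.00000 - 0.00000j
Total Σ_m = -0.22097 + 0.00000j. Multiply by 0.837758: -0.18512 + 0.00000j. P_7(cos γ) = -0.185122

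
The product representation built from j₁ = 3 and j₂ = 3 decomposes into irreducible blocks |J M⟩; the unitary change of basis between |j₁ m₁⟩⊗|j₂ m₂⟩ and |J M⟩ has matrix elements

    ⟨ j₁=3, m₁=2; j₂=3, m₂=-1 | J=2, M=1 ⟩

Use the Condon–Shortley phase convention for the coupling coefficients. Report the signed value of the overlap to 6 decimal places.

-0.422577

triangle: 4!·2!·2!/9! = 96/362880
(j±m)!: 5!·1!·2!·4!·3!·1! = 34560
prefactor² = (2J+1)·Δ·N² = 320/7
  k=0: +1/(0!·4!·1!·2!·1!·0!) = 1/48
  k=1: −1/(1!·3!·0!·1!·2!·1!) = -1/12
Σ = -1/16  ⇒  CG² = 320/7·(-1/16)² = 5/28
CG = −√(5/28) = -0.422577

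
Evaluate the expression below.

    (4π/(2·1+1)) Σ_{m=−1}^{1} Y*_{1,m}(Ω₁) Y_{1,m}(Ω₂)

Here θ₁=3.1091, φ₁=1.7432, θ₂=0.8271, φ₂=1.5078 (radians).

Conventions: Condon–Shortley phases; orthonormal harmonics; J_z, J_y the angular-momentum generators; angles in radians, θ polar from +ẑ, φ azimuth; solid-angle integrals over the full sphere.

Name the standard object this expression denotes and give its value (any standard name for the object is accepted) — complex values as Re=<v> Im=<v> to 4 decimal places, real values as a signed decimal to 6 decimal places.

Legendre polynomial (addition theorem), -0.653406

This sum is the spherical-harmonic addition theorem: it equals the Legendre polynomial P_l(cos γ) of the angle γ between the two directions.
Summing Y*_{l m}(θ₁,φ₁)·Y_{l m}(θ₂,φ₂) over m ∈ [−1, 1]; prefactor 4π/(2·1+1) = 4.188790:
  term(m=-1) = +0.002775+0.000666i   from Y*(Ω₁)=-0.001925+0.011058i, Y(Ω₂)=+0.016008-0.253769i
  term(m=+0) = -0.161540-0.000000i   from Y*(Ω₁)=-0.488345-0.000000i, Y(Ω₂)=+0.330790+0.000000i
  term(m=+1) = +0.002775-0.000666i   from Y*(Ω₁)=+0.001925+0.011058i, Y(Ω₂)=-0.016008-0.253769i
Accumulated sum -0.155989+0.000000i; after 4π/(2l+1) scaling, -0.653406+0.000000i ⇒ P_1 = -0.653406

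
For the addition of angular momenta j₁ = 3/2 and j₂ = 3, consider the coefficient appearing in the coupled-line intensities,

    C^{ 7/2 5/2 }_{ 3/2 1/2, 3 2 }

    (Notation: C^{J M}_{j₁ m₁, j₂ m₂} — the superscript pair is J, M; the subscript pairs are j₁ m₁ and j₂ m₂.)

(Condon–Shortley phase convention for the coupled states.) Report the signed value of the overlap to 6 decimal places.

triangle: 1!·2!·5!/9! = 240/362880
(j±m)!: 2!·1!·5!·1!·6!·1! = 172800
prefactor² = (2J+1)·Δ·N² = 6400/7
  k=0: +1/(0!·1!·1!·5!·1!·0!) = 1/120
  k=1: −1/(1!·0!·0!·4!·2!·1!) = -1/48
Σ = -1/80  ⇒  CG² = 6400/7·(-1/80)² = 1/7
CG = −√(1/7) = -0.377964

-0.377964  (= −√(1/7))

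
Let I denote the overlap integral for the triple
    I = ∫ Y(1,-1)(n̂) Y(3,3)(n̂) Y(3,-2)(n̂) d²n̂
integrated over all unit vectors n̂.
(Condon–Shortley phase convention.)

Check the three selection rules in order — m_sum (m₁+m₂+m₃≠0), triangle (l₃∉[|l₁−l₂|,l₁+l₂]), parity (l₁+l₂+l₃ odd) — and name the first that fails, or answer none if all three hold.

m₁+m₂+m₃ = -1 + 3 − 2 = 0  ✓
triangle: |1−3|=2 ≤ l₃=3 ≤ 1+3=4  ✓
parity: l₁+l₂+l₃ = 7 is odd  ✗

parity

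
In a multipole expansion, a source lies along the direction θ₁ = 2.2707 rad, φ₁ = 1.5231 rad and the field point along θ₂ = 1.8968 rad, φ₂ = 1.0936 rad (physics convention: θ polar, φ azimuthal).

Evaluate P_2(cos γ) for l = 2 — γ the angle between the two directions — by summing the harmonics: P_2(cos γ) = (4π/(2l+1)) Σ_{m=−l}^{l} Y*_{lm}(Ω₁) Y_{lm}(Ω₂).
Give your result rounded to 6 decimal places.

0.622587

Addition theorem: P_2(cos γ) = (4π/5) Σ_m Y*_{lm}(Ω₁) Y_{lm}(Ω₂), m = −2…2:
  term(m=-2) = 0.05117 + 0.05932j   from Y*(Ω₁)=-0.22497 + 0.02153j, Y(Ω₂)=-0.20040 - 0.28286j
  term(m=-1) = 0.08111 + 0.03715j   from Y*(Ω₁)=-0.01815 - 0.38021j, Y(Ω₂)=-0.10765 + 0.20820j
  term(m=+0) = -0.01686 + 0.00000j   from Y*(Ω₁)=0.07720 + 0.00000j, Y(Ω₂)=-0.21835 + 0.00000j
  term(m=+1) = 0.08111 - 0.03715j   from Y*(Ω₁)=0.01815 - 0.38021j, Y(Ω₂)=0.10765 + 0.20820j
  term(m=+2) = 0.05117 - 0.05932j   from Y*(Ω₁)=-0.22497 - 0.02153j, Y(Ω₂)=-0.20040 + 0.28286j
Σ over m = 0.24772 + 0.00000j; ×(4π/5) → 0.62259 + 0.00000j. Real part: 0.622587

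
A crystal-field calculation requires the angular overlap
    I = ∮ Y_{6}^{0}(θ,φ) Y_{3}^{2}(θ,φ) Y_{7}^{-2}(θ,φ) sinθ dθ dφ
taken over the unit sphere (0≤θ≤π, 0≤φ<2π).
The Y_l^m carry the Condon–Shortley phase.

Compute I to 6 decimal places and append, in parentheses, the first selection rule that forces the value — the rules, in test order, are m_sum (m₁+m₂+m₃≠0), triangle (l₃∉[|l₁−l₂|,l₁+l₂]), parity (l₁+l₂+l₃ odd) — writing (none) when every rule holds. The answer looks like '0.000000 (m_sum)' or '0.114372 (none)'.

-0.086087 (none)

Checks pass: Σm=0; 16 even; l₃=7∈[3,9].
(2·6+1)(2·3+1)(2·7+1) = 1365
Δ: 2! 10! 4! / 17! → 1/2042040
sum: t=0:+1/207360 t=1:−1/57600 t=2:+1/207360 = -1/129600
3j²(6 3 7; 0 0 0) = Δ·Π!·Σ² = 168/12155  (sign +1)
sum: t=1:−1/345600 t=2:+1/207360 = 1/518400
3j²(6 3 7; 0 2 -2) = Δ·Π!·Σ² = 12/2431  (sign -1)
combine: 4πI² = 1365·168/12155·12/2431 = 42336/454597
take √, sign -1: I = -0.08608683
No selection rule forces the value: the integral is nonzero (none).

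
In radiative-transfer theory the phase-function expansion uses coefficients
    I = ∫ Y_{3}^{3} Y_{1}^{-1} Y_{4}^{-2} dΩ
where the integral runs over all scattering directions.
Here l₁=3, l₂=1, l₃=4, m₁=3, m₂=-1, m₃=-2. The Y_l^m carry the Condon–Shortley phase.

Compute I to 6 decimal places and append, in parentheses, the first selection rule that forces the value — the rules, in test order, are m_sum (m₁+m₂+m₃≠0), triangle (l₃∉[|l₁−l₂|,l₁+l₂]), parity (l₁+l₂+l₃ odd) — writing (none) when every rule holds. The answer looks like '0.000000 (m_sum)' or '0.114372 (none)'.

0.061558 (none)

m-sum 0 ✓  L=8 even ✓  2≤4≤4 ✓
Π(2lᵢ+1) = 7×3×9 = 189
triangle coeff Δ(3,1,4) = 1/252
Σ_t [0,0]: t=0:+1/36 = 1/36
(3j)²=4/63 [(3 1 4; 0 0 0)], sign=+1
Σ_t [0,0]: t=0:+1/1440 = 1/1440
(3j)²=1/252 [(3 1 4; 3 -1 -2)], sign=+1
⇒ 4πI² = 1/21
I = (+1)√(1/21/(4π)) = 0.06155813
No selection rule forces the value: the integral is nonzero (none).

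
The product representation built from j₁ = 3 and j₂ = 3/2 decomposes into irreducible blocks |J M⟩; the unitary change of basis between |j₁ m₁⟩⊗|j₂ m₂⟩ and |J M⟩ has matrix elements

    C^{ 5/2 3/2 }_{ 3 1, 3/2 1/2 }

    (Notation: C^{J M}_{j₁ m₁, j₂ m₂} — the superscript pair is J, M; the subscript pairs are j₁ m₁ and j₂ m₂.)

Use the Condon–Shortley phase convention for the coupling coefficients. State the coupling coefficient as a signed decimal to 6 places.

-0.591608

j₁+j₂−J=2  J+j₁−j₂=4  J−j₁+j₂=1  j₁+j₂+J+1=8
(j₁±m₁, j₂±m₂, J±M) = (4,2,2,1,4,1)
P² = 576/35
sum k=1..2:
  [1] −1/6 = -1/6
  [2] +1/48 = 1/48
S = -7/48
C² = P²·S² = 7/20 ; C = -0.591608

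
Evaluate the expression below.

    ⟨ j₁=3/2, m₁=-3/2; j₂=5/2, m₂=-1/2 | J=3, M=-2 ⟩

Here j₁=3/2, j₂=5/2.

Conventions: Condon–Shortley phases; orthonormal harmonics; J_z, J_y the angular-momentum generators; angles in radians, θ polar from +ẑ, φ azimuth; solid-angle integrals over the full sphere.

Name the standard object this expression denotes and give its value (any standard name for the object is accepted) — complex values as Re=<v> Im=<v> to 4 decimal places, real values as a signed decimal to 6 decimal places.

This is a Clebsch–Gordan (vector-coupling) coefficient.
j₁+j₂−J=1  J+j₁−j₂=2  J−j₁+j₂=4  j₁+j₂+J+1=8
(j₁±m₁, j₂±m₂, J±M) = (0,3,2,3,1,5)
P² = 72
sum k=1..1:
  [1] −1/12 = -1/12
S = -1/12
C² = P²·S² = 1/2 ; C = -0.707107

Clebsch–Gordan coefficient, −√(1/2) ≈ -0.707107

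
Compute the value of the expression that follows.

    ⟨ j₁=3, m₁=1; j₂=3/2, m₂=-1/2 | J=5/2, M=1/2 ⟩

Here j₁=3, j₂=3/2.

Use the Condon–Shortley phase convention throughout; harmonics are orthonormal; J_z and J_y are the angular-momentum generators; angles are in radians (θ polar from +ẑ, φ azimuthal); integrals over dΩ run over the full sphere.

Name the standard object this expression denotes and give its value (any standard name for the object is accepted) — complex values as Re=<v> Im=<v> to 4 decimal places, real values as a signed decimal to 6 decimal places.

This is a Clebsch–Gordan (vector-coupling) coefficient.
j₁+j₂−J=2  J+j₁−j₂=4  J−j₁+j₂=1  j₁+j₂+J+1=8
(j₁±m₁, j₂±m₂, J±M) = (4,2,1,2,3,2)
P² = 288/35
sum k=0..1:
  [0] +1/8 = 1/8
  [1] −1/6 = -1/6
S = -1/24
C² = P²·S² = 1/70 ; C = -0.119523

Clebsch–Gordan coefficient, −√(1/70) ≈ -0.119523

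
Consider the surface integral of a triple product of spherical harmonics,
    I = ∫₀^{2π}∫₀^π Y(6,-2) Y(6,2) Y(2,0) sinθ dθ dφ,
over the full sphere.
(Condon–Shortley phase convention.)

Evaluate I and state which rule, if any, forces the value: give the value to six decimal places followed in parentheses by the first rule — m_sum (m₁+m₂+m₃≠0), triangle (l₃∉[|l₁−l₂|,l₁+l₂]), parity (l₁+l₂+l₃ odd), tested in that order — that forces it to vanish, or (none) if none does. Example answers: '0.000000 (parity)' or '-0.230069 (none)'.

Checks pass: Σm=0; 14 even; l₃=2∈[0,12].
(2·6+1)(2·6+1)(2·2+1) = 845
Δ: 10! 2! 2! / 15! → 1/90090
sum: t=4:+1/69120 t=5:−1/14400 t=6:+1/69120 = -7/172800
3j²(6 6 2; 0 0 0) = Δ·Π!·Σ² = 14/715  (sign -1)
sum: t=6:+1/69120 t=7:−1/30240 t=8:+1/322560 = -1/64512
3j²(6 6 2; -2 2 0) = Δ·Π!·Σ² = 10/1001  (sign -1)
combine: 4πI² = 845·14/715·10/1001 = 20/121
take √, sign +1: I = 0.11468784
No selection rule forces the value: the integral is nonzero (none).

0.114688 (none)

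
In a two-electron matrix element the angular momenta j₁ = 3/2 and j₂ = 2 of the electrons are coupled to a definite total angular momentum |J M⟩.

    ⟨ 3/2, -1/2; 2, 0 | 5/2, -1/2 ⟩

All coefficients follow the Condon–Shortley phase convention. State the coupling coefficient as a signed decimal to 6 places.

−√(3/35) ≈ -0.292770

√[6·1!2!3!/7! · 1!2!2!2!2!3!] = √(48/35)
  +(−1)^0/∏(0,1,2,2,0,1)! = 1/4  (running 1/4)
  +(−1)^1/∏(1,0,1,1,1,2)! = -1/2  (running -1/4)
⟨..|..⟩ = √(48/35)·(-1/4) = -0.292770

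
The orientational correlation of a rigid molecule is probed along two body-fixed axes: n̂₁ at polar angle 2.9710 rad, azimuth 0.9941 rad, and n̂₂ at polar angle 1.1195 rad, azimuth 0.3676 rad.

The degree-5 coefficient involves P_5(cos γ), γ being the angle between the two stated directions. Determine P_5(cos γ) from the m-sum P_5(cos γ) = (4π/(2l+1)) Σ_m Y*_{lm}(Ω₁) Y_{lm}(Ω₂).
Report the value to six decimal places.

Expand P_5 via completeness: Σ_{m} conj(Y_{5,m}) at Ω₁ times Y_{5,m} at Ω₂ —
  m=-5: Y*=0.00002 - 0.00006j  Y=-0.07232 - 0.26417j  product -0.00002 + 0.00000j
  m=-4: Y*=0.00081 + 0.00089j  Y=0.04207 - 0.41765j  product 0.00041 - 0.00030j
  m=-3: Y*=-0.01294 + 0.00208j  Y=0.08096 - 0.16017j  product -0.00071 + 0.00224j
  m=-2: Y*=0.03734 - 0.08420j  Y=-0.19061 + 0.17238j  product 0.00740 + 0.02249j
  m=-1: Y*=0.21377 + 0.32865j  Y=-0.24292 + 0.09355j  product -0.08267 - 0.05984j
  m=+0: Y*=-0.74204 + 0.00000j  Y=0.20222 + 0.00000j  product -0.15005 + 0.00000j
  m=+1: Y*=-0.21377 + 0.32865j  Y=0.24292 + 0.09355j  product -0.08267 + 0.05984j
  m=+2: Y*=0.03734 + 0.08420j  Y=-0.19061 - 0.17238j  product 0.00740 - 0.02249j
  m=+3: Y*=0.01294 + 0.00208j  Y=-0.08096 - 0.16017j  product -0.00071 - 0.00224j
  m=+4: Y*=0.00081 - 0.00089j  Y=0.04207 + 0.41765j  product 0.00041 + 0.00030j
  m=+5: Y*=-0.00002 - 0.00006j  Y=0.07232 - 0.26417j  product -0.00002 - 0.00000j
Accumulated sum -0.30126 + 0.00000j; after 4π/(2l+1) scaling, -0.34416 + 0.00000j ⇒ P_5 = -0.344157

-0.344157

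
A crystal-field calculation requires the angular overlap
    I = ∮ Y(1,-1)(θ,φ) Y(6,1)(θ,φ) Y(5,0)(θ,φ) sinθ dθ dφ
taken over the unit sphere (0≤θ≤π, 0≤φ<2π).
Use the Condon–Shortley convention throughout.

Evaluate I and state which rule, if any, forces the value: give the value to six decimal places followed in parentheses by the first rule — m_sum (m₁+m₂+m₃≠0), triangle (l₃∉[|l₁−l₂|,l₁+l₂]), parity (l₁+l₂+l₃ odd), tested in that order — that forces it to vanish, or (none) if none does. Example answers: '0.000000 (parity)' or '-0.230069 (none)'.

-0.187239 (none)

m-sum 0 ✓  L=12 even ✓  5≤5≤7 ✓
Π(2lᵢ+1) = 3×13×11 = 429
triangle coeff Δ(1,6,5) = 1/858
Σ_t [1,1]: t=1:−1/14400 = -1/14400
(3j)²=6/143 [(1 6 5; 0 0 0)], sign=+1
Σ_t [2,2]: t=2:+1/28800 = 1/28800
(3j)²=7/286 [(1 6 5; -1 1 0)], sign=-1
⇒ 4πI² = 63/143
I = (-1)√(63/143/(4π)) = -0.18723944
No selection rule forces the value: the integral is nonzero (none).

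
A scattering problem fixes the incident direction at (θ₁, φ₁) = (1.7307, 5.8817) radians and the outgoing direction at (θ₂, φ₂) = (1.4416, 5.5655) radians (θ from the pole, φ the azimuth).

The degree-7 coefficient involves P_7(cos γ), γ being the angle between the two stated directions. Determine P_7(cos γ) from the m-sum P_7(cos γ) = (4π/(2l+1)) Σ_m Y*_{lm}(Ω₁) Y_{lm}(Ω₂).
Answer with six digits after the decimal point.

-0.327601

Term-by-term m-sum for l=7 (normalisation 4π/15 = 0.837758):
  m=-7: Y*=(-0.432219, -0.148623)  Y=(0.144494, -0.448905)  product (-0.129171, 0.172550)
  m=-6: Y*=(0.205036, 0.184483)  Y=(-0.090596, -0.210585)  product (0.020274, -0.059891)
  m=-5: Y*=(0.097561, 0.209058)  Y=(0.248864, 0.119245)  product (-0.000650, 0.063661)
  m=-4: Y*=(-0.010415, -0.296227)  Y=(0.245295, -0.068112)  product (-0.022731, -0.071954)
  m=-3: Y*=(0.054096, -0.141001)  Y=(-0.115330, 0.175166)  product (0.018460, 0.025737)
  m=-2: Y*=(-0.207486, 0.214910)  Y=(0.035364, 0.259535)  product (-0.063114, -0.046250)
  m=-1: Y*=(-0.109626, 0.046541)  Y=(-0.138072, -0.120535)  product (0.020746, 0.006788)
  m=+0: Y*=(0.298476, -0.000000)  Y=(-0.263577, 0.000000)  product (-0.078671, 0.000000)
  m=+1: Y*=(0.109626, 0.046541)  Y=(0.138072, -0.120535)  product (0.020746, -0.006788)
  m=+2: Y*=(-0.207486, -0.214910)  Y=(0.035364, -0.259535)  product (-0.063114, 0.046250)
  m=+3: Y*=(-0.054096, -0.141001)  Y=(0.115330, 0.175166)  product (0.018460, -0.025737)
  m=+4: Y*=(-0.010415, 0.296227)  Y=(0.245295, 0.068112)  product (-0.022731, 0.071954)
  m=+5: Y*=(-0.097561, 0.209058)  Y=(-0.248864, 0.119245)  product (-0.000650, -0.063661)
  m=+6: Y*=(0.205036, -0.184483)  Y=(-0.090596, 0.210585)  product (0.020274, 0.059891)
  m=+7: Y*=(0.432219, -0.148623)  Y=(-0.144494, -0.448905)  product (-0.129171, -0.172550)
Total Σ_m = (-0.391044, 0.000000). Multiply by 0.837758: (-0.327601, 0.000000). P_7(cos γ) = -0.327601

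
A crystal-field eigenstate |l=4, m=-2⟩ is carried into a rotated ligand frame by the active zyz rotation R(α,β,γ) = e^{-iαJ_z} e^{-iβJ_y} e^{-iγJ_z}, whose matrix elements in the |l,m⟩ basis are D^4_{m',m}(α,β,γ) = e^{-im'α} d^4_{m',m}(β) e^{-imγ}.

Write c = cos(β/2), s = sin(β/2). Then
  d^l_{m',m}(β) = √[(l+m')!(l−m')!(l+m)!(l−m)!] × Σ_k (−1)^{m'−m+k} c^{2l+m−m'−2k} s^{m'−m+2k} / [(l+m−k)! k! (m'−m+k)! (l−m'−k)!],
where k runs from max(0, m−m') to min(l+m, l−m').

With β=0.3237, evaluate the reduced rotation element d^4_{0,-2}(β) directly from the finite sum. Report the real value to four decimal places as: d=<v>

d^4_{0,-2}(β=0.3237) via the finite sum:
Half-angle: c=0.986931, s=0.161144. N=√(24·24·2·720)=910.735966
Admissible k: 0..2 (factorial args all ≥0)
  k=0: (−1)^2·910.7360/(96)·0.9869^6·0.1611^2 = +0.227652
  k=1: (−1)^3·910.7360/(36)·0.9869^4·0.1611^4 = -0.016184
  k=2: (−1)^4·910.7360/(96)·0.9869^2·0.1611^6 = +0.000162
d^4_{0,-2}(0.3237) = +0.227652 -0.016184 +0.000162 = +0.211629

d=0.2116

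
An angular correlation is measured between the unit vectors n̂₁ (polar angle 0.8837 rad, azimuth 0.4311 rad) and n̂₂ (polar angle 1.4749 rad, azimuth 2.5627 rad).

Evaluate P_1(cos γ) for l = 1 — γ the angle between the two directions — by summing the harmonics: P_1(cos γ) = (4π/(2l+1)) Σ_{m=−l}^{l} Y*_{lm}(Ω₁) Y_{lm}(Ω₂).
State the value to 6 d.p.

-0.348559

Term-by-term m-sum for l=1 (normalisation 4π/3 = 4.188790):
  m=-1: (0.24266 + 0.11161j) × (-0.28787 - 0.18815j) = -0.04886 - 0.07779j  (running Σ = -0.04886 - 0.07779j)
  m=0: (0.30992 + 0.00000j) × (0.04678 + 0.00000j) = 0.01450 + 0.00000j  (running Σ = -0.03436 - 0.07779j)
  m=1: (-0.24266 + 0.11161j) × (0.28787 - 0.18815j) = -0.04886 + 0.07779j  (running Σ = -0.08321 + 0.00000j)
Total Σ_m = -0.08321 + 0.00000j. Multiply by 4.188790: -0.34856 + 0.00000j. P_1(cos γ) = -0.348559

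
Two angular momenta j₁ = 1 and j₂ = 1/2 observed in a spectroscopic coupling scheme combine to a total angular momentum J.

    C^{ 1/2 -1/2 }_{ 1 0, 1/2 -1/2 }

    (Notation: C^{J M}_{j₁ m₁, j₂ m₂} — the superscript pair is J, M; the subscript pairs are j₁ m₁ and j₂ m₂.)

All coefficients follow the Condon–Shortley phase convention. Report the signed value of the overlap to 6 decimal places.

+√(1/3) ≈ +0.577350

triangle: 1!×1!×0!/3! = 1/6
(j±m)!: 1!×1!×0!×1!×0!×1! = 1
prefactor² = (2J+1)×Δ×N² = 1/3
  k=0: +1/(0!×1!×1!×0!×0!×0!) = 1
Σ = 1  ⇒  CG² = 1/3×1² = 1/3
CG = +√(1/3) = +0.577350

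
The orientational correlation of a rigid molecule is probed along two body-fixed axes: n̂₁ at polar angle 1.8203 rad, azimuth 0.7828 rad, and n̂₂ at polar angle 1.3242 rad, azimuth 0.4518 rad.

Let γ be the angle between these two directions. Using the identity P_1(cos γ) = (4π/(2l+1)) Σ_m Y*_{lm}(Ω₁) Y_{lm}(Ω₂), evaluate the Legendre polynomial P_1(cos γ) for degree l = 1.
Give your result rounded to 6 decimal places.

Addition theorem: P_1(cos γ) = (4π/3) Σ_m Y*_{lm}(Ω₁) Y_{lm}(Ω₂), m = −1…1:
  m=-1: Y*=+0.237351+0.236121i  Y=+0.301425-0.146275i  product +0.106082+0.036454i
  m=+0: Y*=-0.120647-0.000000i  Y=+0.119270+0.000000i  product -0.014390-0.000000i
  m=+1: Y*=-0.237351+0.236121i  Y=-0.301425-0.146275i  product +0.106082-0.036454i
Σ over m = +0.197774+0.000000i; ×(4π/3) → +0.828436+0.000000i. Real part: 0.828436

0.828436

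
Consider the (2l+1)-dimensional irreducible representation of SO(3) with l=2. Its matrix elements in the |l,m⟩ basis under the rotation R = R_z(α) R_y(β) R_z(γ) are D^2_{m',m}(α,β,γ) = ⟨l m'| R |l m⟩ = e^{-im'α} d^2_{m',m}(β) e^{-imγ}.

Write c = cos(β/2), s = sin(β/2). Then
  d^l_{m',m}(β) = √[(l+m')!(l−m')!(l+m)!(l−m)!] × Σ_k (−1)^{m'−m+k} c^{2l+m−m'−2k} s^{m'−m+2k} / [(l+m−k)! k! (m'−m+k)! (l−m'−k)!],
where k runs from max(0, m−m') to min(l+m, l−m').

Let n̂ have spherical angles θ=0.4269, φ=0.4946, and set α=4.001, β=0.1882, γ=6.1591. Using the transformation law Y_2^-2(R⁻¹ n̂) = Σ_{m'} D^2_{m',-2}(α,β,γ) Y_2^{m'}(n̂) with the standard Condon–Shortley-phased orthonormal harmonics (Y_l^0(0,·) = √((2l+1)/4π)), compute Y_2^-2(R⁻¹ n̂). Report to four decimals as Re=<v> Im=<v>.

Re=0.1206 Im=0.0342

Need the full column D^2_{m',-2} for m'=−2..2 at α=4.0010, β=0.1882, γ=6.1591.
cos(β/2)=0.995576, sin(β/2)=0.093961
d^2_{-2,-2}: single k=0 term ⇒ +0.982421;  D = +0.098227+0.977498i
d^2_{-1,-2}: single k=0 term ⇒ -0.185439;  D = +0.151863+0.106420i
d^2_{0,-2}: single k=0 term ⇒ +0.021435;  D = +0.020778-0.005265i
d^2_{1,-2}: single k=0 term ⇒ -0.001652;  D = +0.000738-0.001478i
d^2_{2,-2}: single k=0 term ⇒ +0.000078;  D = -0.000030-0.000072i
Y_2^{m'}(θ=0.4269,φ=0.4946) and Σ D·Y over m':
  (+0.0982+0.9775i)·(+0.0364-0.0553i)  (+0.1519+0.1064i)·(+0.2563-0.1382i)  (+0.0208-0.0053i)·(+0.4686+0.0000i)  (+0.0007-0.0015i)·(-0.2563-0.1382i)  (-0.0000-0.0001i)·(+0.0364+0.0553i)
Y_2^-2(R⁻¹ n̂) = +0.120635+0.034214i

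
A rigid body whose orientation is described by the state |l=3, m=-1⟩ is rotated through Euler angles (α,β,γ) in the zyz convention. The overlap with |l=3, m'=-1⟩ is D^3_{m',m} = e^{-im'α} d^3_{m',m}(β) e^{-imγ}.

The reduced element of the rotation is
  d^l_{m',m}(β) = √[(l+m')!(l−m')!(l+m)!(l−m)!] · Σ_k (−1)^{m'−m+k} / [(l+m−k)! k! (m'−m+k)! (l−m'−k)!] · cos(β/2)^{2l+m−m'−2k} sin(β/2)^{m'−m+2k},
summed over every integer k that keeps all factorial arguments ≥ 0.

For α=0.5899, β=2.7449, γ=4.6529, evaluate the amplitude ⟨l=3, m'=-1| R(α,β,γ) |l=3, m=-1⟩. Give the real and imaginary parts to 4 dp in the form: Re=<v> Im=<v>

Re=0.1030 Im=-0.1757

Split into d^3_{-1,-1}(β=2.7449) × two z-phases.
With c≡cos(β/2)=0.197048 and s≡sin(β/2)=0.980394, N=[2·24·2·24]^{1/2}=48.000000
k: max(0,(-1)−(-1))=0 … min(3+(-1),3−(-1))=2
  k=0: (−1)^0·48.0000/(48)·0.1970^6·0.9804^0 = +0.000059
  k=1: (−1)^1·48.0000/(6)·0.1970^4·0.9804^2 = -0.011593
  k=2: (−1)^2·48.0000/(8)·0.1970^2·0.9804^4 = +0.215228
d^3_{-1,-1}(2.7449) = +0.000059 -0.011593 +0.215228 = +0.203694
Phases: e^{-i·(-1)·0.5899}=+0.830996+0.556278i, e^{-i·(-1)·4.6529}=-0.059454-0.998231i ⇒ D=+0.103046-0.175706i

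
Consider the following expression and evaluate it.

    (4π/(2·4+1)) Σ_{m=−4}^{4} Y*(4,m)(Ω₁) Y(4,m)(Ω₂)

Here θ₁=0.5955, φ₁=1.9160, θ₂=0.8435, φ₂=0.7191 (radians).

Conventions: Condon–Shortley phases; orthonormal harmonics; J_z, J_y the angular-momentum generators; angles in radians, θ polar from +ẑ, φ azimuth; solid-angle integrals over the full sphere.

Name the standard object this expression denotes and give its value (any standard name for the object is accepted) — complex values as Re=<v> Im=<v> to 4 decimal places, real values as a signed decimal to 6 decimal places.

Legendre polynomial (addition theorem), -0.409361

This sum is the spherical-harmonic addition theorem: it equals the Legendre polynomial P_l(cos γ) of the angle γ between the two directions.
Expand P_4 via completeness: Σ_{m} conj(Y_{4,m}) at Ω₁ times Y_{4,m} at Ω₂ —
  [-4]  conj(Y_{4,-4})(Ω₁) = 0.00827 + 0.04302j ; Y_{4,-4}(Ω₂) = -0.13296 - 0.03611j ; Δ = 0.00045 - 0.00602j
  [-3]  conj(Y_{4,-3})(Ω₁) = 0.15731 - 0.09327j ; Y_{4,-3}(Ω₂) = -0.19196 - 0.28888j ; Δ = -0.05714 - 0.02754j
  [-2]  conj(Y_{4,-2})(Ω₁) = -0.30817 - 0.25455j ; Y_{4,-2}(Ω₂) = 0.05168 - 0.38746j ; Δ = -0.11455 + 0.10625j
  [-1]  conj(Y_{4,-1})(Ω₁) = -0.13363 + 0.37160j ; Y_{4,-1}(Ω₂) = 0.01665 - 0.01458j ; Δ = 0.00319 + 0.00814j
  [+0]  conj(Y_{4,0})(Ω₁) = -0.11854 + 0.00000j ; Y_{4,0}(Ω₂) = -0.36202 + 0.00000j ; Δ = 0.04291 + 0.00000j
  [+1]  conj(Y_{4,1})(Ω₁) = 0.13363 + 0.37160j ; Y_{4,1}(Ω₂) = -0.01665 - 0.01458j ; Δ = 0.00319 - 0.00814j
  [+2]  conj(Y_{4,2})(Ω₁) = -0.30817 + 0.25455j ; Y_{4,2}(Ω₂) = 0.05168 + 0.38746j ; Δ = -0.11455 - 0.10625j
  [+3]  conj(Y_{4,3})(Ω₁) = -0.15731 - 0.09327j ; Y_{4,3}(Ω₂) = 0.19196 - 0.28888j ; Δ = -0.05714 + 0.02754j
  [+4]  conj(Y_{4,4})(Ω₁) = 0.00827 - 0.04302j ; Y_{4,4}(Ω₂) = -0.13296 + 0.03611j ; Δ = 0.00045 + 0.00602j
Total Σ_m = -0.29318 + 0.00000j. Multiply by 1.396263: -0.40936 + 0.00000j. P_4(cos γ) = -0.409361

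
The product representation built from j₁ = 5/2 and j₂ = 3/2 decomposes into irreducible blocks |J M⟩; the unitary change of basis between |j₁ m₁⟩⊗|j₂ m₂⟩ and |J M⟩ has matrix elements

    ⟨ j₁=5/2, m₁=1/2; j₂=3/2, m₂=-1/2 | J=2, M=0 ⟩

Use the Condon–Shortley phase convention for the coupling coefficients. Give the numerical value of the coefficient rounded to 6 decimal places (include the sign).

−√(1/14) ≈ -0.267261

√[5·2!3!1!/7! · 3!2!1!2!2!2!] = √(8/7)
  +(−1)^0/∏(0,2,2,1,1,0)! = 1/4  (running 1/4)
  +(−1)^1/∏(1,1,1,0,2,1)! = -1/2  (running -1/4)
⟨..|..⟩ = √(8/7)·(-1/4) = -0.267261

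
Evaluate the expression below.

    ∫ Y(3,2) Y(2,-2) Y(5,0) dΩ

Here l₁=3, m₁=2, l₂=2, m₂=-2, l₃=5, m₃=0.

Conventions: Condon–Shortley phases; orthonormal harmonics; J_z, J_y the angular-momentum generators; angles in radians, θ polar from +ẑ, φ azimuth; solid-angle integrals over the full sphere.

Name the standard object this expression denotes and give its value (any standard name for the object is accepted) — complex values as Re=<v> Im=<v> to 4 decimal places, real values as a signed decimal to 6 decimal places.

This is a Gaunt coefficient — the integral of a triple product of spherical harmonics over the sphere.
Checks pass: Σm=0; 10 even; l₃=5∈[1,5].
(2·3+1)(2·2+1)(2·5+1) = 385
Δ: 0! 6! 4! / 11! → 1/2310
sum: t=0:+1/144 = 1/144
3j²(3 2 5; 0 0 0) = Δ·Π!·Σ² = 10/231  (sign -1)
sum: t=0:+1/2880 = 1/2880
3j²(3 2 5; 2 -2 0) = Δ·Π!·Σ² = 1/462  (sign -1)
combine: 4πI² = 385·10/231·1/462 = 25/693
take √, sign +1: I = 0.05357948

Gaunt coefficient, +0.053579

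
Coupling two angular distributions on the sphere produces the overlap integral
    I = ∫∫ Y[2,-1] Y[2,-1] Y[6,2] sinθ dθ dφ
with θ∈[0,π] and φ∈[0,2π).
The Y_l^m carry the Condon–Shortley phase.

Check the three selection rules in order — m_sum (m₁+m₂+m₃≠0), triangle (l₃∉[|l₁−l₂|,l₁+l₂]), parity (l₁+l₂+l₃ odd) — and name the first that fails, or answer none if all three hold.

Σmᵢ = 0  ✓
l₃∈[|l₁−l₂|,l₁+l₂]=[0,4] required, l₃=6 fails  ✗
Σlᵢ = 10 ⇒ even

triangle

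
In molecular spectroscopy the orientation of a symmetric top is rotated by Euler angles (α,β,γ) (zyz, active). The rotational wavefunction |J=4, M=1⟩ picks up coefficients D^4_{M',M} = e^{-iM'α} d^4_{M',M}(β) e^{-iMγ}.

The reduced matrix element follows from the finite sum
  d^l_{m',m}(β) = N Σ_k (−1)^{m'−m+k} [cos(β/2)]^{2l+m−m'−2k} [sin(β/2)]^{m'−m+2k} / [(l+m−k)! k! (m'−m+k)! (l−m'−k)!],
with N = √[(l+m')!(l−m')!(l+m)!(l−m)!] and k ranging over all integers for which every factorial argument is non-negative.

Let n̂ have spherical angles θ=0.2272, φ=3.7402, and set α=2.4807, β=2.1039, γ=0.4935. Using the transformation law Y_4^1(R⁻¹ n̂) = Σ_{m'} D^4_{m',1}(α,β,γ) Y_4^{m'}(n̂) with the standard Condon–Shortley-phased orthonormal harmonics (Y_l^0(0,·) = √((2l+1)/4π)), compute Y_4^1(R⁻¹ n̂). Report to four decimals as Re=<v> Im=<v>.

Need the full column D^4_{m',1} for m'=−4..4 at α=2.4807, β=2.1039, γ=0.4935.
cos(β/2)=0.495879, sin(β/2)=0.868392
d^4_{-4,1}: single k=5 term ⇒ +0.450608;  D = -0.450603-0.002038i
d^4_{-3,1}: k∈[4..5] ⇒ +0.454866 -0.836981 = -0.382115;  D = -0.300595-0.235912i
d^4_{-2,1}: k∈[3..5] ⇒ +0.277677 -1.277353 +0.783469 = -0.216208;  D = +0.052335+0.209778i
d^4_{-1,1}: k∈[2..5] ⇒ +0.112120 -1.031539 +1.581745 -0.323389 = +0.338936;  D = -0.137091+0.309974i
d^4_{0,1}: k∈[1..4] ⇒ +0.028632 -0.526854 +1.615739 -0.825849 = +0.291668;  D = +0.256866-0.138166i
d^4_{1,1}: k∈[0..3] ⇒ +0.003656 -0.168180 +1.031539 -1.054497 = -0.187482;  D = +0.184861+0.031237i
d^4_{2,1}: k∈[0..2] ⇒ -0.027163 +0.416515 -0.851569 = -0.462217;  D = -0.312524-0.340549i
d^4_{3,1}: k∈[0..1] ⇒ +0.088993 -0.454866 = -0.365873;  D = +0.029829+0.364655i
d^4_{4,1}: single k=0 term ⇒ -0.146933;  D = +0.080433-0.122962i
Y_4^{m'}(θ=0.2272,φ=3.7402) and Σ D·Y over m':
  (-0.4506-0.0020i)·(-0.0008-0.0008i)  (-0.3006-0.2359i)·(+0.0031+0.0136i)  (+0.0523+0.2098i)·(+0.0350-0.0892i)  (-0.1371+0.3100i)·(-0.3126+0.2132i)  (+0.2569-0.1382i)·(+0.6411+0.0000i)  (+0.1849+0.0312i)·(+0.3126+0.2132i)  (-0.3125-0.3405i)·(+0.0350+0.0892i)  (+0.0298+0.3647i)·(-0.0031+0.0136i)  (+0.0804-0.1230i)·(-0.0008+0.0008i)
Y_4^1(R⁻¹ n̂) = +0.230192-0.207684i

Re=0.2302 Im=-0.2077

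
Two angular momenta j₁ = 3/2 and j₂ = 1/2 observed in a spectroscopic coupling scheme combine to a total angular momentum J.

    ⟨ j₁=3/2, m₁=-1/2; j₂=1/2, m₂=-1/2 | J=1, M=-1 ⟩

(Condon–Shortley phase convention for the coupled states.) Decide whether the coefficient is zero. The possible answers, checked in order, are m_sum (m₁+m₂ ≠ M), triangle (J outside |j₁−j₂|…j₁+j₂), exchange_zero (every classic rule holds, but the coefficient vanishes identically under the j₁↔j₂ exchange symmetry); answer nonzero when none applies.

nonzero

m-sum: m₁+m₂ = -1/2+(-1/2) = -1, M = -1  ✓
triangle: |j₁−j₂| = 1 ≤ J = 1 ≤ j₁+j₂ = 2  ✓
exchange: j₁≠j₂ or m₁≠m₂ — the exchange symmetry imposes no constraint here
value check: CG = +√(1/4) = +0.500000 ≠ 0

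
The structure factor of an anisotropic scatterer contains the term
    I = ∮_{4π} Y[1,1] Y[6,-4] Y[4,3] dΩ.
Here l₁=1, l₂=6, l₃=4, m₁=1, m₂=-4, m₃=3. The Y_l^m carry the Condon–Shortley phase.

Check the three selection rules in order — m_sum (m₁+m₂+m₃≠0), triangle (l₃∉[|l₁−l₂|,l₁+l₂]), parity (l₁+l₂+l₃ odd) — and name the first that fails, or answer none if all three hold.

triangle

Σmᵢ = 0  ✓
l₃∈[|l₁−l₂|,l₁+l₂]=[5,7] required, l₃=4 fails  ✗
Σlᵢ = 11 ⇒ odd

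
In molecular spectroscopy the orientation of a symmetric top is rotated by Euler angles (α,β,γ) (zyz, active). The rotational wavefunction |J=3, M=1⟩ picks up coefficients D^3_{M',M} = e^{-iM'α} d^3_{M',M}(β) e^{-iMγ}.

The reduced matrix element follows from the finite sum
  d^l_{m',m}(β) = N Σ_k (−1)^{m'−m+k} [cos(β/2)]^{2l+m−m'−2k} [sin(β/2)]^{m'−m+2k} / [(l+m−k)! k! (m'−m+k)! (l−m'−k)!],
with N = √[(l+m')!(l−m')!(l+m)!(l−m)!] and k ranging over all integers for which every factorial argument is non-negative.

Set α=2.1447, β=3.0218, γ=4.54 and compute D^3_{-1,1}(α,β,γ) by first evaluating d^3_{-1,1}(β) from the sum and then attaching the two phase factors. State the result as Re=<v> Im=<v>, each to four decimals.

Split into d^3_{-1,1}(β=3.0218) × two z-phases.
Half-angle: c=0.059861, s=0.998207. N=√(2·24·24·2)=48.000000
k: max(0,(1)−(-1))=2 … min(3+(1),3−(-1))=4
  k=2: (−1)^0·48.0000/(8)·0.0599^4·0.9982^2 = +0.000077
  k=3: (−1)^1·48.0000/(6)·0.0599^2·0.9982^4 = -0.028461
  k=4: (−1)^2·48.0000/(48)·0.0599^0·0.9982^6 = +0.989289
d^3_{-1,1}(3.0218) = +0.000077 -0.028461 +0.989289 = +0.960904
Attach z-rotation phases: D = e^{-i(-1)(2.1447)}·(+0.960904)·e^{-i(1)(4.5400)} = -0.705506-0.652378i

Re=-0.7055 Im=-0.6524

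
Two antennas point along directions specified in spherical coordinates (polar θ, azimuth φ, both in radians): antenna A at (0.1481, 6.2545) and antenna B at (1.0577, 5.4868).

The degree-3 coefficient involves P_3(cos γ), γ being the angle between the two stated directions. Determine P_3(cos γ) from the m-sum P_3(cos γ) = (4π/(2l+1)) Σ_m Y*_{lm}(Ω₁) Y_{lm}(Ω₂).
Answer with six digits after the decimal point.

-0.384246

Addition theorem: P_3(cos γ) = (4π/7) Σ_m Y*_{lm}(Ω₁) Y_{lm}(Ω₂), m = −3…3:
  m=-3: Y*=0.00134 - 0.00012j  Y=-0.20142 + 0.18856j  product -0.00025 + 0.00028j
  m=-2: Y*=0.02197 - 0.00126j  Y=-0.00837 + 0.38069j  product 0.00030 + 0.00838j
  m=-1: Y*=0.18548 - 0.00532j  Y=0.04032 + 0.04122j  product 0.00770 + 0.00743j
  m=+0: Y*=0.69800 + 0.00000j  Y=-0.32885 + 0.00000j  product -0.22954 + 0.00000j
  m=+1: Y*=-0.18548 - 0.00532j  Y=-0.04032 + 0.04122j  product 0.00770 - 0.00743j
  m=+2: Y*=0.02197 + 0.00126j  Y=-0.00837 - 0.38069j  product 0.00030 - 0.00838j
  m=+3: Y*=-0.00134 - 0.00012j  Y=0.20142 + 0.18856j  product -0.00025 - 0.00028j
Σ over m = -0.21404 - 0.00000j; ×(4π/7) → -0.38425 - 0.00000j. Real part: -0.384246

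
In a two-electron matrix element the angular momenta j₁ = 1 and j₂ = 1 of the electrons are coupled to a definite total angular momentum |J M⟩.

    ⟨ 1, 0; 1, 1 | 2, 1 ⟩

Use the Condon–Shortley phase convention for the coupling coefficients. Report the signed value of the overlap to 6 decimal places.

triangle: 0!*2!*2!/5! = 4/120
(j±m)!: 1!*1!*2!*0!*3!*1! = 12
prefactor² = (2J+1)*Δ*N² = 2
  k=0: +1/(0!*0!*1!*2!*1!*0!) = 1/2
Σ = 1/2  ⇒  CG² = 2*(1/2)² = 1/2
CG = +√(1/2) = +0.707107

+√(1/2) = +0.707107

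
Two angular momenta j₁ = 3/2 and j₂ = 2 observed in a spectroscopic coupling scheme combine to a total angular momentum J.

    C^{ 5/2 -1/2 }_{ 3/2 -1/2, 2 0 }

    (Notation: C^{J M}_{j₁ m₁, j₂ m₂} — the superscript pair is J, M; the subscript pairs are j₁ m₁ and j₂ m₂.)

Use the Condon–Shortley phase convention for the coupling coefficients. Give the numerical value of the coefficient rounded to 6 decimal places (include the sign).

−√(3/35) = -0.292770

√[6·1!2!3!/7! · 1!2!2!2!2!3!] = √(48/35)
  +(−1)^0/∏(0,1,2,2,0,1)! = 1/4  (running 1/4)
  +(−1)^1/∏(1,0,1,1,1,2)! = -1/2  (running -1/4)
⟨..|..⟩ = √(48/35)·(-1/4) = -0.292770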